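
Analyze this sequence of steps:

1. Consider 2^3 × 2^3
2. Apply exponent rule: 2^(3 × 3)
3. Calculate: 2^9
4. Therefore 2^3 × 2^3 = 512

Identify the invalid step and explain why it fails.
Step 2: Apply exponent rule: 2^(3 × 3)

Step 2 incorrectly states that a^b × a^c = a^(b×c). The correct rule is a^b × a^c = a^(b+c). The actual value is 2^3 × 2^3 = 2^6 = 64, not 2^9 = 512.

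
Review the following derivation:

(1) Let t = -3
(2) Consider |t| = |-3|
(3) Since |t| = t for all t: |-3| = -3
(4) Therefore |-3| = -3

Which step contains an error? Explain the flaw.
Step 3: Since |t| = t for all t: |-3| = -3

Step 3 incorrectly states that |t| = t for all t. The correct definition is |t| = t when t >= 0, and |t| = -t when t < 0. Since -3 < 0, we have |-3| = -(-3) = 3, not -3.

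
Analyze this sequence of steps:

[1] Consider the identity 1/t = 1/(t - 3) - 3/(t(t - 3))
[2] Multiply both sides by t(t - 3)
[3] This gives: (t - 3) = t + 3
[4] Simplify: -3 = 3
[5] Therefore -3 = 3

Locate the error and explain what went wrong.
Step 3: This gives: (t - 3) = t + 3

Step 3 makes a sign error when clearing denominators. Multiplying -3/(t(t - 3)) by t(t - 3) gives -3, not +3. The correct result is (t - 3) = t - 3, which is trivially true, not (t - 3) = t + 3. (Step 1 is a valid identity: 1/(t - 3) - 3/(t(t - 3)) = (t - 3)/(t(t - 3)) = 1/t.)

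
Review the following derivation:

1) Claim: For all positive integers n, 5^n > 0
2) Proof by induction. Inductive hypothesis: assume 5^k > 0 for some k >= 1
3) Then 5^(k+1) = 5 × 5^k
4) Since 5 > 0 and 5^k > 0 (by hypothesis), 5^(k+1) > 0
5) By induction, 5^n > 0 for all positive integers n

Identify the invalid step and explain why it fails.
Step 5: By induction, 5^n > 0 for all positive integers n

Step 5 concludes the proof by induction, but no base case was ever established. A valid induction proof requires: (1) a base case proving 5^1 > 0, and (2) an inductive step showing IF 5^k > 0 THEN 5^(k+1) > 0. Steps 2-4 correctly establish the inductive step, but without the base case the conclusion in step 5 does not follow.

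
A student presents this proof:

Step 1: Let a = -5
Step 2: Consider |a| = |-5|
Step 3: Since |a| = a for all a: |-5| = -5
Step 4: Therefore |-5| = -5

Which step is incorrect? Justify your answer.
Step 3: Since |a| = a for all a: |-5| = -5

Step 3 incorrectly states that |a| = a for all a. The correct definition is |a| = a when a >= 0, and |a| = -a when a < 0. Since -5 < 0, we have |-5| = -(-5) = 5, not -5.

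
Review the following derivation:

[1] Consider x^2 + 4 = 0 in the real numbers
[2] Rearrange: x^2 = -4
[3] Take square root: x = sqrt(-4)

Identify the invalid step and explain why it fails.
Step 3: Take square root: x = sqrt(-4)

Step 3 takes the square root of -4, which is negative. In the real number system, the square root of a negative number is undefined. The equation x^2 + 4 = 0 has no real solutions. Square roots of negative numbers only exist in the complex numbers.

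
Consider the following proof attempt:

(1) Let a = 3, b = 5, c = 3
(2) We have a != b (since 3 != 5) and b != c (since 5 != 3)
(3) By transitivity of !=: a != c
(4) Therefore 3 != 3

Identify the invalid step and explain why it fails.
Step 3: By transitivity of !=: a != c

Step 3 incorrectly applies transitivity to the '!=' relation. Transitivity states: if a R b and b R c, then a R c. However, '!=' is not transitive. Counterexample: 3 != 5 and 5 != 3, but 3 = 3 (both equal 3). Transitivity holds for relations like <, <=, =, but not for !=.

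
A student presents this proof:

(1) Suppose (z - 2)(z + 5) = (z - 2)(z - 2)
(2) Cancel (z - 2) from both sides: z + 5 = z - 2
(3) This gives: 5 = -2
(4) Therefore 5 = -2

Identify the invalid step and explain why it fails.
Step 2: Cancel (z - 2) from both sides: z + 5 = z - 2

Step 2 cancels (z - 2) from both sides. This is only valid if (z - 2) ≠ 0, i.e., z ≠ 2. When z = 2, both sides equal zero regardless of the other factors. The correct approach requires considering z = 2 as a separate case.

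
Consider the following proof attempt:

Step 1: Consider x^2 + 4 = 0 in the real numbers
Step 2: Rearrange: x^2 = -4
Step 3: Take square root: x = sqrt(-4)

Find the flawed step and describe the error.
Step 3: Take square root: x = sqrt(-4)

Step 3 takes the square root of -4, which is negative. In the real number system, the square root of a negative number is undefined. The equation x^2 + 4 = 0 has no real solutions. Square roots of negative numbers only exist in the complex numbers.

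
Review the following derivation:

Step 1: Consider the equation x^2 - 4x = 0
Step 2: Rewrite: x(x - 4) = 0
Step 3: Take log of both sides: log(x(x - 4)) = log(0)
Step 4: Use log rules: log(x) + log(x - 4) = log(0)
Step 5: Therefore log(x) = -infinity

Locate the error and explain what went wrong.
Step 3: Take log of both sides: log(x(x - 4)) = log(0)

Step 3 takes the logarithm of both sides, resulting in log(0) on the right side. The logarithm is only defined for positive numbers; log(0) is undefined (approaches negative infinity). This operation is invalid.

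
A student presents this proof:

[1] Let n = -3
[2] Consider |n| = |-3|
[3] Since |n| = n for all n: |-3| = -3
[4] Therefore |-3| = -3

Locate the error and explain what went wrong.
Step 3: Since |n| = n for all n: |-3| = -3

Step 3 incorrectly states that |n| = n for all n. The correct definition is |n| = n when n >= 0, and |n| = -n when n < 0. Since -3 < 0, we have |-3| = -(-3) = 3, not -3.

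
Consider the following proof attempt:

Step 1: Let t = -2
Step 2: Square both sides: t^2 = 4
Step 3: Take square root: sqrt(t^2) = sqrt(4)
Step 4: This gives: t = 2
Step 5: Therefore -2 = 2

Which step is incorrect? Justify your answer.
Step 4: This gives: t = 2

Step 4 incorrectly states that sqrt(t^2) = t. The correct identity is sqrt(t^2) = |t|. Since t = -2 < 0, we have sqrt(t^2) = |-2| = 2, not t = -2.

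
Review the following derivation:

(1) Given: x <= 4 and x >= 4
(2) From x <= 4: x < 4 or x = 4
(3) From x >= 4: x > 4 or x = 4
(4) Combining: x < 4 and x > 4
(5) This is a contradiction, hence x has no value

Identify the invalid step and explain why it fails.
Step 4: Combining: x < 4 and x > 4

Step 4 incorrectly combines the conditions. From x <= 4 and x >= 4, the intersection is x = 4. The error treats the 'or' cases as 'and' requirements. The correct conclusion is that x = 4 is the unique solution, not that no solution exists.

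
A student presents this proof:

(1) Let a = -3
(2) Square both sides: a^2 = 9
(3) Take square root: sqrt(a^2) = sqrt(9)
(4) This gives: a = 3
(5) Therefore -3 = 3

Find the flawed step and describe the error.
Step 4: This gives: a = 3

Step 4 incorrectly states that sqrt(a^2) = a. The correct identity is sqrt(a^2) = |a|. Since a = -3 < 0, we have sqrt(a^2) = |-3| = 3, not a = -3.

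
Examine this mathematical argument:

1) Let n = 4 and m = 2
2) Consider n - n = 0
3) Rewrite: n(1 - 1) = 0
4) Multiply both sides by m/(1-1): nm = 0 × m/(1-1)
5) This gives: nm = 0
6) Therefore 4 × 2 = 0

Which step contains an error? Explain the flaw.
Step 4: Multiply both sides by m/(1-1): nm = 0 × m/(1-1)

Step 4 multiplies both sides by m/(1-1). However, 1-1 = 0, so this is multiplication by m/0, which is undefined. We cannot multiply by an undefined expression.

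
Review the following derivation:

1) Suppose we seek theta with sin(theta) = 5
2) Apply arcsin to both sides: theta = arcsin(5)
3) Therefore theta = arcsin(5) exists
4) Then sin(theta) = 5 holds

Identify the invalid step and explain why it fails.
Step 2: Apply arcsin to both sides: theta = arcsin(5)

Step 2 applies arcsin to 5. However, arcsin(x) is only defined for x in [-1, 1] because sin(theta) can only produce values in that range. Since |5| > 1, arcsin(5) is undefined. There is no angle whose sine equals 5.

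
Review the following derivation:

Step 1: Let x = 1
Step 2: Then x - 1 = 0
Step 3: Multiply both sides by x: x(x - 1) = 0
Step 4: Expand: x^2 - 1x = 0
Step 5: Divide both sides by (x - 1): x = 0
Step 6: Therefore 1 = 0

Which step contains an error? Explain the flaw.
Step 5: Divide both sides by (x - 1): x = 0

Step 5 divides both sides by (x - 1). However, since x = 1, we have (x - 1) = 0. Division by zero is undefined, making this step invalid.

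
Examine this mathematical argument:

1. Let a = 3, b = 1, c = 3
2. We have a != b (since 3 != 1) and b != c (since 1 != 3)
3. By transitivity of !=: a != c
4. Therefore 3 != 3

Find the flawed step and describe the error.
Step 3: By transitivity of !=: a != c

Step 3 incorrectly applies transitivity to the '!=' relation. Transitivity states: if a R b and b R c, then a R c. However, '!=' is not transitive. Counterexample: 3 != 1 and 1 != 3, but 3 = 3 (both equal 3). Transitivity holds for relations like <, <=, =, but not for !=.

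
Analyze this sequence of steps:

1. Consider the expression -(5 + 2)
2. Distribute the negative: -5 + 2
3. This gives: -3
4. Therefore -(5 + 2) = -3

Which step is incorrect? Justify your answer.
Step 2: Distribute the negative: -5 + 2

Step 2 incorrectly distributes the negative sign. The correct distribution is -(5 + 2) = -5 - 2 = -7. The negative must be applied to both terms, not just the first. The error treats -(5 + 2) as -5 + 2, which equals -3 instead of -7.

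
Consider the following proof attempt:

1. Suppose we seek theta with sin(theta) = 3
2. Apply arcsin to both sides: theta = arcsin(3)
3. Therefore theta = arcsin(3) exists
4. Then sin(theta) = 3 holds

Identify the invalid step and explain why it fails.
Step 2: Apply arcsin to both sides: theta = arcsin(3)

Step 2 applies arcsin to 3. However, arcsin(x) is only defined for x in [-1, 1] because sin(theta) can only produce values in that range. Since |3| > 1, arcsin(3) is undefined. There is no angle whose sine equals 3.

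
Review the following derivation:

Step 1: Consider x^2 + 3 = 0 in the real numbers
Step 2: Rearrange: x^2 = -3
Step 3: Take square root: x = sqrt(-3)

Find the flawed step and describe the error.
Step 3: Take square root: x = sqrt(-3)

Step 3 takes the square root of -3, which is negative. In the real number system, the square root of a negative number is undefined. The equation x^2 + 3 = 0 has no real solutions. Square roots of negative numbers only exist in the complex numbers.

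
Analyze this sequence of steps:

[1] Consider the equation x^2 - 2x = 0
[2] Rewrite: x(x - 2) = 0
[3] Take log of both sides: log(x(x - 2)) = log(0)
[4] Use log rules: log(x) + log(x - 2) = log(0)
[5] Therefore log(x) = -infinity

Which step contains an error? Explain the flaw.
Step 3: Take log of both sides: log(x(x - 2)) = log(0)

Step 3 takes the logarithm of both sides, resulting in log(0) on the right side. The logarithm is only defined for positive numbers; log(0) is undefined (approaches negative infinity). This operation is invalid.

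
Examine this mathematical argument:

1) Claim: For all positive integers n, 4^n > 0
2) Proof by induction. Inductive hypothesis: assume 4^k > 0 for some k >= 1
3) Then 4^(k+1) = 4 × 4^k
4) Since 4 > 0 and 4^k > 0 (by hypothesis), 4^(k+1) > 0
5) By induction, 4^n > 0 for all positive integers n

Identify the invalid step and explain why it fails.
Step 5: By induction, 4^n > 0 for all positive integers n

Step 5 concludes the proof by induction, but no base case was ever established. A valid induction proof requires: (1) a base case proving 4^1 > 0, and (2) an inductive step showing IF 4^k > 0 THEN 4^(k+1) > 0. Steps 2-4 correctly establish the inductive step, but without the base case the conclusion in step 5 does not follow.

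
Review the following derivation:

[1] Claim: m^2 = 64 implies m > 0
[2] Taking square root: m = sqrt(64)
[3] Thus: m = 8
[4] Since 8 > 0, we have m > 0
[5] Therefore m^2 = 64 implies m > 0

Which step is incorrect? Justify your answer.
Step 2: Taking square root: m = sqrt(64)

Step 2 takes the square root and assumes the positive root only. The equation m^2 = 64 actually has two solutions: m = 8 and m = -8. The proof silently assumes m > 0 without justification, then uses this assumption to conclude m > 0, which is circular. The counterexample m = -8 shows the claim is false.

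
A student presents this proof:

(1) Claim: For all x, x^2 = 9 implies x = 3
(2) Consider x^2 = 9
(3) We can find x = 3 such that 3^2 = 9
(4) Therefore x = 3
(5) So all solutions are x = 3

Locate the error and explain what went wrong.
Step 4: Therefore x = 3

Step 4 incorrectly concludes that x = 3 is the only solution. The proof shows that x = 3 is A solution (existence), but does not show it is the ONLY solution (uniqueness). In fact, x = -3 is also a solution since (-3)^2 = 9. Finding one solution doesn't prove there are no others.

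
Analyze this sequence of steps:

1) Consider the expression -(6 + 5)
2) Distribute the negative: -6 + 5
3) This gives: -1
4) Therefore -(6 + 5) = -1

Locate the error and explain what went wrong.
Step 2: Distribute the negative: -6 + 5

Step 2 incorrectly distributes the negative sign. The correct distribution is -(6 + 5) = -6 - 5 = -11. The negative must be applied to both terms, not just the first. The error treats -(6 + 5) as -6 + 5, which equals -1 instead of -11.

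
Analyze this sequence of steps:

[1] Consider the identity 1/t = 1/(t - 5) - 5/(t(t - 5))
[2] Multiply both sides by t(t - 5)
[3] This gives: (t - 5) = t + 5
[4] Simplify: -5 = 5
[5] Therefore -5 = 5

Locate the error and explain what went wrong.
Step 3: This gives: (t - 5) = t + 5

Step 3 makes a sign error when clearing denominators. Multiplying -5/(t(t - 5)) by t(t - 5) gives -5, not +5. The correct result is (t - 5) = t - 5, which is trivially true, not (t - 5) = t + 5. (Step 1 is a valid identity: 1/(t - 5) - 5/(t(t - 5)) = (t - 5)/(t(t - 5)) = 1/t.)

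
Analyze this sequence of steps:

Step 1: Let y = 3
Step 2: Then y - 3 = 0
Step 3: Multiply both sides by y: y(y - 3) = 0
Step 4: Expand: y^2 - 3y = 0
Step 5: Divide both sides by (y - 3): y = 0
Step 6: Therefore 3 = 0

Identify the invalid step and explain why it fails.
Step 5: Divide both sides by (y - 3): y = 0

Step 5 divides both sides by (y - 3). However, since y = 3, we have (y - 3) = 0. Division by zero is undefined, making this step invalid.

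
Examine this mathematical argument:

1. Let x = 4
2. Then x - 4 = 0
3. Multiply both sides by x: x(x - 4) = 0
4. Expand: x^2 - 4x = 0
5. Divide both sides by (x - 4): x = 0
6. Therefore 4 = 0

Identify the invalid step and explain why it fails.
Step 5: Divide both sides by (x - 4): x = 0

Step 5 divides both sides by (x - 4). However, since x = 4, we have (x - 4) = 0. Division by zero is undefined, making this step invalid.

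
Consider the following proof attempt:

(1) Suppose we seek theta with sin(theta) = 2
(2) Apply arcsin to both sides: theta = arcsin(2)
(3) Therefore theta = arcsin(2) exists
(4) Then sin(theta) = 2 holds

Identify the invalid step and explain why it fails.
Step 2: Apply arcsin to both sides: theta = arcsin(2)

Step 2 applies arcsin to 2. However, arcsin(x) is only defined for x in [-1, 1] because sin(theta) can only produce values in that range. Since |2| > 1, arcsin(2) is undefined. There is no angle whose sine equals 2.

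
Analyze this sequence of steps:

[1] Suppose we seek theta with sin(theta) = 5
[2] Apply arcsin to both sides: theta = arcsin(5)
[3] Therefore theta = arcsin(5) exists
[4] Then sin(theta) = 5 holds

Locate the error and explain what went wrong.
Step 2: Apply arcsin to both sides: theta = arcsin(5)

Step 2 applies arcsin to 5. However, arcsin(x) is only defined for x in [-1, 1] because sin(theta) can only produce values in that range. Since |5| > 1, arcsin(5) is undefined. There is no angle whose sine equals 5.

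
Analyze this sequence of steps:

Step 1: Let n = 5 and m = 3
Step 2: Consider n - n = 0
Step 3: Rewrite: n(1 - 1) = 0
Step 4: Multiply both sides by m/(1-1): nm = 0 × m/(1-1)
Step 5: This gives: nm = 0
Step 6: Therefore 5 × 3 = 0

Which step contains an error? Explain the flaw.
Step 4: Multiply both sides by m/(1-1): nm = 0 × m/(1-1)

Step 4 multiplies both sides by m/(1-1). However, 1-1 = 0, so this is multiplication by m/0, which is undefined. We cannot multiply by an undefined expression.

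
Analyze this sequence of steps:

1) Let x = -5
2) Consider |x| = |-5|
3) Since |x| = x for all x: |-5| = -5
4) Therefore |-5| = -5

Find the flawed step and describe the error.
Step 3: Since |x| = x for all x: |-5| = -5

Step 3 incorrectly states that |x| = x for all x. The correct definition is |x| = x when x >= 0, and |x| = -x when x < 0. Since -5 < 0, we have |-5| = -(-5) = 5, not -5.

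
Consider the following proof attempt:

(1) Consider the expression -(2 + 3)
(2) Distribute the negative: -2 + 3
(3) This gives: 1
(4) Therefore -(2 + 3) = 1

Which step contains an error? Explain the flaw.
Step 2: Distribute the negative: -2 + 3

Step 2 incorrectly distributes the negative sign. The correct distribution is -(2 + 3) = -2 - 3 = -5. The negative must be applied to both terms, not just the first. The error treats -(2 + 3) as -2 + 3, which equals 1 instead of -5.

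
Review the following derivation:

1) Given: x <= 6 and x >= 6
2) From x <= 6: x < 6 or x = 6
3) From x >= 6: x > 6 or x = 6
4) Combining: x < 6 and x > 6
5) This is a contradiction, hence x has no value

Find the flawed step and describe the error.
Step 4: Combining: x < 6 and x > 6

Step 4 incorrectly combines the conditions. From x <= 6 and x >= 6, the intersection is x = 6. The error treats the 'or' cases as 'and' requirements. The correct conclusion is that x = 6 is the unique solution, not that no solution exists.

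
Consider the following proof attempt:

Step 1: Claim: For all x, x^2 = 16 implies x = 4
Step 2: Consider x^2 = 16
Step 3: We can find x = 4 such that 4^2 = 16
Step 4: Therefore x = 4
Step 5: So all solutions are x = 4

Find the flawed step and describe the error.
Step 4: Therefore x = 4

Step 4 incorrectly concludes that x = 4 is the only solution. The proof shows that x = 4 is A solution (existence), but does not show it is the ONLY solution (uniqueness). In fact, x = -4 is also a solution since (-4)^2 = 16. Finding one solution doesn't prove there are no others.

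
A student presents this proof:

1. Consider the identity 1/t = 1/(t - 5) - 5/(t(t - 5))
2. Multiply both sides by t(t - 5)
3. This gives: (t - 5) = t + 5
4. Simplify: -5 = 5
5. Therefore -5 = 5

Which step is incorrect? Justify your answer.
Step 3: This gives: (t - 5) = t + 5

Step 3 makes a sign error when clearing denominators. Multiplying -5/(t(t - 5)) by t(t - 5) gives -5, not +5. The correct result is (t - 5) = t - 5, which is trivially true, not (t - 5) = t + 5. (Step 1 is a valid identity: 1/(t - 5) - 5/(t(t - 5)) = (t - 5)/(t(t - 5)) = 1/t.)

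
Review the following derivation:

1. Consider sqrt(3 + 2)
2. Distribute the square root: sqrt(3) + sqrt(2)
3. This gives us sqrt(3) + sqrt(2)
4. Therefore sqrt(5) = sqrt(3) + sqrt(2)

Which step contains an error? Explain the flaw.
Step 2: Distribute the square root: sqrt(3) + sqrt(2)

Step 2 incorrectly 'distributes' the square root over addition. The square root function does not distribute: sqrt(a + b) ≠ sqrt(a) + sqrt(b). In fact, sqrt(3 + 2) = sqrt(5) ≈ 2.2361, while sqrt(3) + sqrt(2) ≈ 3.1463.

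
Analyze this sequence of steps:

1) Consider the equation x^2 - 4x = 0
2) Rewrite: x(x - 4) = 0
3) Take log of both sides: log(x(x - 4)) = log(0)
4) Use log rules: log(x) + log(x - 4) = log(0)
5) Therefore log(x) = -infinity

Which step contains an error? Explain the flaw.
Step 3: Take log of both sides: log(x(x - 4)) = log(0)

Step 3 takes the logarithm of both sides, resulting in log(0) on the right side. The logarithm is only defined for positive numbers; log(0) is undefined (approaches negative infinity). This operation is invalid.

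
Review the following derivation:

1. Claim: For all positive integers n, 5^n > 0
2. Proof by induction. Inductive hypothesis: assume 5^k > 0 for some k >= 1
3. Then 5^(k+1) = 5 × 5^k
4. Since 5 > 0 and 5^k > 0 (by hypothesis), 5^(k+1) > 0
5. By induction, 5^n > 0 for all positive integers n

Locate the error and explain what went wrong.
Step 5: By induction, 5^n > 0 for all positive integers n

Step 5 concludes the proof by induction, but no base case was ever established. A valid induction proof requires: (1) a base case proving 5^1 > 0, and (2) an inductive step showing IF 5^k > 0 THEN 5^(k+1) > 0. Steps 2-4 correctly establish the inductive step, but without the base case the conclusion in step 5 does not follow.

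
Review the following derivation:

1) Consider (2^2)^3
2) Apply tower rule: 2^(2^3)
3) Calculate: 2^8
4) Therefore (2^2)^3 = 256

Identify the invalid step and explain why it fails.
Step 2: Apply tower rule: 2^(2^3)

Step 2 incorrectly states that (a^b)^c = a^(b^c). The correct rule is (a^b)^c = a^(b×c). The actual value is (2^2)^3 = 2^6 = 64, not 2^8 = 256.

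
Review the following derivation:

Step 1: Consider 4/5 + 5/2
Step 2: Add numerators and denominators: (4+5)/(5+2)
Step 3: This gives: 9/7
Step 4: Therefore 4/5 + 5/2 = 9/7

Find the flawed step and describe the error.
Step 2: Add numerators and denominators: (4+5)/(5+2)

Step 2 incorrectly adds fractions by separately adding numerators and denominators. This is wrong. The correct method requires a common denominator: 4/5 + 5/2 = (4×2 + 5×5)/(5×2) = 33/10 = 33/10. The method used gives 9/7, which is different.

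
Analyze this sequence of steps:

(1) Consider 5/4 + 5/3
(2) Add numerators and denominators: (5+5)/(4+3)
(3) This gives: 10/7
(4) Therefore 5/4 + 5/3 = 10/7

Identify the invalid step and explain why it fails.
Step 2: Add numerators and denominators: (5+5)/(4+3)

Step 2 incorrectly adds fractions by separately adding numerators and denominators. This is wrong. The correct method requires a common denominator: 5/4 + 5/3 = (5×3 + 5×4)/(4×3) = 35/12 = 35/12. The method used gives 10/7, which is different.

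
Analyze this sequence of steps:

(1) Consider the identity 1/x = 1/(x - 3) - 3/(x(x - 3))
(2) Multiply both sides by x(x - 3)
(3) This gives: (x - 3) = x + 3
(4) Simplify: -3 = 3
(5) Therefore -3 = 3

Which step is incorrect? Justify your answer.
Step 3: This gives: (x - 3) = x + 3

Step 3 makes a sign error when clearing denominators. Multiplying -3/(x(x - 3)) by x(x - 3) gives -3, not +3. The correct result is (x - 3) = x - 3, which is trivially true, not (x - 3) = x + 3. (Step 1 is a valid identity: 1/(x - 3) - 3/(x(x - 3)) = (x - 3)/(x(x - 3)) = 1/x.)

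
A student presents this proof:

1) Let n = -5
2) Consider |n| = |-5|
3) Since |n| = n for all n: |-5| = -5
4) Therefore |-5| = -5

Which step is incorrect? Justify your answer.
Step 3: Since |n| = n for all n: |-5| = -5

Step 3 incorrectly states that |n| = n for all n. The correct definition is |n| = n when n >= 0, and |n| = -n when n < 0. Since -5 < 0, we have |-5| = -(-5) = 5, not -5.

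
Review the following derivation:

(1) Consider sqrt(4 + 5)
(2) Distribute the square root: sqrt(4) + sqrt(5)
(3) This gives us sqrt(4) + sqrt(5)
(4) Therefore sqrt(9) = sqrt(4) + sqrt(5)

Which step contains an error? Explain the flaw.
Step 2: Distribute the square root: sqrt(4) + sqrt(5)

Step 2 incorrectly 'distributes' the square root over addition. The square root function does not distribute: sqrt(a + b) ≠ sqrt(a) + sqrt(b). In fact, sqrt(4 + 5) = sqrt(9) ≈ 3.0000, while sqrt(4) + sqrt(5) ≈ 4.2361.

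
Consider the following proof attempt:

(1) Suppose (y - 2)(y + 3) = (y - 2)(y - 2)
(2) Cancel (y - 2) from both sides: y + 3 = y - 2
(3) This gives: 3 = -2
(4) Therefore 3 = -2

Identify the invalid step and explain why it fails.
Step 2: Cancel (y - 2) from both sides: y + 3 = y - 2

Step 2 cancels (y - 2) from both sides. This is only valid if (y - 2) ≠ 0, i.e., y ≠ 2. When y = 2, both sides equal zero regardless of the other factors. The correct approach requires considering y = 2 as a separate case.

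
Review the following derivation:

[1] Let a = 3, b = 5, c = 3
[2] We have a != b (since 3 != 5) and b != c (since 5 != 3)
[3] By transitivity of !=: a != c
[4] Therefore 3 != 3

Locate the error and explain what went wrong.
Step 3: By transitivity of !=: a != c

Step 3 incorrectly applies transitivity to the '!=' relation. Transitivity states: if a R b and b R c, then a R c. However, '!=' is not transitive. Counterexample: 3 != 5 and 5 != 3, but 3 = 3 (both equal 3). Transitivity holds for relations like <, <=, =, but not for !=.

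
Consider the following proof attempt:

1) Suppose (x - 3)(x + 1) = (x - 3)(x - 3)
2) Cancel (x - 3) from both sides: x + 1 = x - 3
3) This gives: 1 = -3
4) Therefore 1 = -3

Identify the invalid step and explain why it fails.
Step 2: Cancel (x - 3) from both sides: x + 1 = x - 3

Step 2 cancels (x - 3) from both sides. This is only valid if (x - 3) ≠ 0, i.e., x ≠ 3. When x = 3, both sides equal zero regardless of the other factors. The correct approach requires considering x = 3 as a separate case.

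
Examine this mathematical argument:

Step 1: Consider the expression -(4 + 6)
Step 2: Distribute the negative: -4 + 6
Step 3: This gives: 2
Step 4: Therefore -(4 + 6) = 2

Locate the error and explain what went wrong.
Step 2: Distribute the negative: -4 + 6

Step 2 incorrectly distributes the negative sign. The correct distribution is -(4 + 6) = -4 - 6 = -10. The negative must be applied to both terms, not just the first. The error treats -(4 + 6) as -4 + 6, which equals 2 instead of -10.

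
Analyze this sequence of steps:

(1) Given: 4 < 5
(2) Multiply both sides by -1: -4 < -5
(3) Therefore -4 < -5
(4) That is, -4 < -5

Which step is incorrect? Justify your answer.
Step 2: Multiply both sides by -1: -4 < -5

Step 2 multiplies both sides by -1 but fails to reverse the inequality sign. When multiplying (or dividing) an inequality by a negative number, the direction must be reversed. Since 4 < 5, we should get -4 > -5, i.e., -4 > -5.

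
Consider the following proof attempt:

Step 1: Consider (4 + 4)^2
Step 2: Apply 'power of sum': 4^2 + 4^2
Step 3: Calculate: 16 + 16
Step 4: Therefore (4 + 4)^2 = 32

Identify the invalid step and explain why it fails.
Step 2: Apply 'power of sum': 4^2 + 4^2

Step 2 incorrectly applies a non-existent rule '(a+b)^n = a^n + b^n'. This is false in general. The correct expansion uses the binomial theorem. The actual value is (4 + 4)^2 = 8^2 = 64, not 32.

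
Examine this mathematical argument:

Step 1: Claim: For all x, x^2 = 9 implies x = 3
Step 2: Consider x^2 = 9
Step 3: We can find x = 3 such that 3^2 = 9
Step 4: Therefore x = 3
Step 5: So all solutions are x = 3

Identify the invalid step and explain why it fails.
Step 4: Therefore x = 3

Step 4 incorrectly concludes that x = 3 is the only solution. The proof shows that x = 3 is A solution (existence), but does not show it is the ONLY solution (uniqueness). In fact, x = -3 is also a solution since (-3)^2 = 9. Finding one solution doesn't prove there are no others.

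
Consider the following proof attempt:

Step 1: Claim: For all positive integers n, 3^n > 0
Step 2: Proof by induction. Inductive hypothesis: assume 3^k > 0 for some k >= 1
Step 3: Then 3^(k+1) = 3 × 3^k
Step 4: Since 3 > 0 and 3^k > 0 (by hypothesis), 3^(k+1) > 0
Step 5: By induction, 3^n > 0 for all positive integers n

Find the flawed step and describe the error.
Step 5: By induction, 3^n > 0 for all positive integers n

Step 5 concludes the proof by induction, but no base case was ever established. A valid induction proof requires: (1) a base case proving 3^1 > 0, and (2) an inductive step showing IF 3^k > 0 THEN 3^(k+1) > 0. Steps 2-4 correctly establish the inductive step, but without the base case the conclusion in step 5 does not follow.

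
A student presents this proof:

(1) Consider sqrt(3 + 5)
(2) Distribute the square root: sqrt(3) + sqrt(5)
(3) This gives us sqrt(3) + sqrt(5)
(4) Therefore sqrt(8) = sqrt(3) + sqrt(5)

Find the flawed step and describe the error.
Step 2: Distribute the square root: sqrt(3) + sqrt(5)

Step 2 incorrectly 'distributes' the square root over addition. The square root function does not distribute: sqrt(a + b) ≠ sqrt(a) + sqrt(b). In fact, sqrt(3 + 5) = sqrt(8) ≈ 2.8284, while sqrt(3) + sqrt(5) ≈ 3.9681.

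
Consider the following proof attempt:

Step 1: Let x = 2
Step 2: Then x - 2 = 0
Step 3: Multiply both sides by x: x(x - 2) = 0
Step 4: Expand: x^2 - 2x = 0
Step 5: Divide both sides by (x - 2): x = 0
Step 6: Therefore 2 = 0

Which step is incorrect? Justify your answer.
Step 5: Divide both sides by (x - 2): x = 0

Step 5 divides both sides by (x - 2). However, since x = 2, we have (x - 2) = 0. Division by zero is undefined, making this step invalid.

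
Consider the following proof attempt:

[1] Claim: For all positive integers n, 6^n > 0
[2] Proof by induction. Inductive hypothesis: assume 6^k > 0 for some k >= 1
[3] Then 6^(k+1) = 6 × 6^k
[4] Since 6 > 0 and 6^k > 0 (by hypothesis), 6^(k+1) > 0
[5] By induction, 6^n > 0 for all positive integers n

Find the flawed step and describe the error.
Step 5: By induction, 6^n > 0 for all positive integers n

Step 5 concludes the proof by induction, but no base case was ever established. A valid induction proof requires: (1) a base case proving 6^1 > 0, and (2) an inductive step showing IF 6^k > 0 THEN 6^(k+1) > 0. Steps 2-4 correctly establish the inductive step, but without the base case the conclusion in step 5 does not follow.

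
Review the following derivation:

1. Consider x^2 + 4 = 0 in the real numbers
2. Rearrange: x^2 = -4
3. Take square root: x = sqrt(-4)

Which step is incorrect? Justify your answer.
Step 3: Take square root: x = sqrt(-4)

Step 3 takes the square root of -4, which is negative. In the real number system, the square root of a negative number is undefined. The equation x^2 + 4 = 0 has no real solutions. Square roots of negative numbers only exist in the complex numbers.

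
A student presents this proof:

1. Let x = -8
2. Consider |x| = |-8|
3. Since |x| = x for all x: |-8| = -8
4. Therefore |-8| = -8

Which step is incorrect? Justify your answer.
Step 3: Since |x| = x for all x: |-8| = -8

Step 3 incorrectly states that |x| = x for all x. The correct definition is |x| = x when x >= 0, and |x| = -x when x < 0. Since -8 < 0, we have |-8| = -(-8) = 8, not -8.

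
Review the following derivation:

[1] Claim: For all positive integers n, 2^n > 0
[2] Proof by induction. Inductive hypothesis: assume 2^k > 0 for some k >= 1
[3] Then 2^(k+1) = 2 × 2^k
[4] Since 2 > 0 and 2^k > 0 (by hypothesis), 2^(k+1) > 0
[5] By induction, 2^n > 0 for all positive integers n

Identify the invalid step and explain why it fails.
Step 5: By induction, 2^n > 0 for all positive integers n

Step 5 concludes the proof by induction, but no base case was ever established. A valid induction proof requires: (1) a base case proving 2^1 > 0, and (2) an inductive step showing IF 2^k > 0 THEN 2^(k+1) > 0. Steps 2-4 correctly establish the inductive step, but without the base case the conclusion in step 5 does not follow.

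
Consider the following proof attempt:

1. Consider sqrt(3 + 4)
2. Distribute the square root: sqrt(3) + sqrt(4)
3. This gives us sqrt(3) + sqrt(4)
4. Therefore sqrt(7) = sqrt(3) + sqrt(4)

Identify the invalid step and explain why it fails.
Step 2: Distribute the square root: sqrt(3) + sqrt(4)

Step 2 incorrectly 'distributes' the square root over addition. The square root function does not distribute: sqrt(a + b) ≠ sqrt(a) + sqrt(b). In fact, sqrt(3 + 4) = sqrt(7) ≈ 2.6458, while sqrt(3) + sqrt(4) ≈ 3.7321.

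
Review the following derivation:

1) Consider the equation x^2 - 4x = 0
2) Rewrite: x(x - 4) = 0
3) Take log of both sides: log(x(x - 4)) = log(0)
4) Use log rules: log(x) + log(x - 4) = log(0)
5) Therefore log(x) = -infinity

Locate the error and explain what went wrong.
Step 3: Take log of both sides: log(x(x - 4)) = log(0)

Step 3 takes the logarithm of both sides, resulting in log(0) on the right side. The logarithm is only defined for positive numbers; log(0) is undefined (approaches negative infinity). This operation is invalid.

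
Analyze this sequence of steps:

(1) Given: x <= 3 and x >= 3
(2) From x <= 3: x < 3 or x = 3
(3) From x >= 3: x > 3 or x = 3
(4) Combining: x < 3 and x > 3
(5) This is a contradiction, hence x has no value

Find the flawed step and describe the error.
Step 4: Combining: x < 3 and x > 3

Step 4 incorrectly combines the conditions. From x <= 3 and x >= 3, the intersection is x = 3. The error treats the 'or' cases as 'and' requirements. The correct conclusion is that x = 3 is the unique solution, not that no solution exists.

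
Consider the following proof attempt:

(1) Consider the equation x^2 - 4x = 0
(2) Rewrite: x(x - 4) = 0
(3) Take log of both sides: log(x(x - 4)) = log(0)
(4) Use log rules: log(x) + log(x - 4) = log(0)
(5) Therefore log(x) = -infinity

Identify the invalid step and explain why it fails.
Step 3: Take log of both sides: log(x(x - 4)) = log(0)

Step 3 takes the logarithm of both sides, resulting in log(0) on the right side. The logarithm is only defined for positive numbers; log(0) is undefined (approaches negative infinity). This operation is invalid.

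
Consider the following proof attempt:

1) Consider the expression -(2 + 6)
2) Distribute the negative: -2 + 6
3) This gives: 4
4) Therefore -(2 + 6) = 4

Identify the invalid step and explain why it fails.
Step 2: Distribute the negative: -2 + 6

Step 2 incorrectly distributes the negative sign. The correct distribution is -(2 + 6) = -2 - 6 = -8. The negative must be applied to both terms, not just the first. The error treats -(2 + 6) as -2 + 6, which equals 4 instead of -8.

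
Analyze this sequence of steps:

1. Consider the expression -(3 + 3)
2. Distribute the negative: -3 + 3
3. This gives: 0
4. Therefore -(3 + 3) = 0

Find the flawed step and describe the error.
Step 2: Distribute the negative: -3 + 3

Step 2 incorrectly distributes the negative sign. The correct distribution is -(3 + 3) = -3 - 3 = -6. The negative must be applied to both terms, not just the first. The error treats -(3 + 3) as -3 + 3, which equals 0 instead of -6.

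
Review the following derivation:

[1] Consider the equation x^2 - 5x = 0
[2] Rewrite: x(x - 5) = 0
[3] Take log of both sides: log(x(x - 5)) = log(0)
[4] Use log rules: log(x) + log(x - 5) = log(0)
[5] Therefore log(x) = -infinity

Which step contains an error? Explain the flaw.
Step 3: Take log of both sides: log(x(x - 5)) = log(0)

Step 3 takes the logarithm of both sides, resulting in log(0) on the right side. The logarithm is only defined for positive numbers; log(0) is undefined (approaches negative infinity). This operation is invalid.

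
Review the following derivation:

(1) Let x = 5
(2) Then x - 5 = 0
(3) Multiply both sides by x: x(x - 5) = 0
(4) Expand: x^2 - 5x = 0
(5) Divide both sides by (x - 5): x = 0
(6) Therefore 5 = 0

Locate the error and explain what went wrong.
Step 5: Divide both sides by (x - 5): x = 0

Step 5 divides both sides by (x - 5). However, since x = 5, we have (x - 5) = 0. Division by zero is undefined, making this step invalid.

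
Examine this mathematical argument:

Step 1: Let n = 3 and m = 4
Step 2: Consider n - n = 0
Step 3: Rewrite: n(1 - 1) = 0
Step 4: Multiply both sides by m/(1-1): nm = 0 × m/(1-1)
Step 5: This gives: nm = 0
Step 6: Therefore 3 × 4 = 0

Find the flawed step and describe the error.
Step 4: Multiply both sides by m/(1-1): nm = 0 × m/(1-1)

Step 4 multiplies both sides by m/(1-1). However, 1-1 = 0, so this is multiplication by m/0, which is undefined. We cannot multiply by an undefined expression.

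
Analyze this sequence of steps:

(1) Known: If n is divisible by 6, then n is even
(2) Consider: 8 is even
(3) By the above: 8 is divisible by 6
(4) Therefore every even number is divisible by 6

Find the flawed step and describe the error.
Step 3: By the above: 8 is divisible by 6

Step 3 commits the fallacy of affirming the consequent. The known fact 'divisible by 6 → even' does NOT imply 'even → divisible by 6'. That would be the converse, which is false. For example, 8 is even but 8 ÷ 6 = 1.33, which is not an integer.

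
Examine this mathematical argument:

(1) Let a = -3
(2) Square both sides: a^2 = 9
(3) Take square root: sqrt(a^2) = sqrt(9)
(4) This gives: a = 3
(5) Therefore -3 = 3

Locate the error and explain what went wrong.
Step 4: This gives: a = 3

Step 4 incorrectly states that sqrt(a^2) = a. The correct identity is sqrt(a^2) = |a|. Since a = -3 < 0, we have sqrt(a^2) = |-3| = 3, not a = -3.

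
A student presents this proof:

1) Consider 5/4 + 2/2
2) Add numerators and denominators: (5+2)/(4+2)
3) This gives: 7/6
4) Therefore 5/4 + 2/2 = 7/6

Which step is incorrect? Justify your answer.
Step 2: Add numerators and denominators: (5+2)/(4+2)

Step 2 incorrectly adds fractions by separately adding numerators and denominators. This is wrong. The correct method requires a common denominator: 5/4 + 2/2 = (5×2 + 2×4)/(4×2) = 18/8 = 9/4. The method used gives 7/6, which is different.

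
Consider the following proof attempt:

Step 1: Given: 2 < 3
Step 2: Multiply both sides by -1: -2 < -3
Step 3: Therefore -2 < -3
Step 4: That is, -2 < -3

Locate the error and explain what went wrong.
Step 2: Multiply both sides by -1: -2 < -3

Step 2 multiplies both sides by -1 but fails to reverse the inequality sign. When multiplying (or dividing) an inequality by a negative number, the direction must be reversed. Since 2 < 3, we should get -2 > -3, i.e., -2 > -3.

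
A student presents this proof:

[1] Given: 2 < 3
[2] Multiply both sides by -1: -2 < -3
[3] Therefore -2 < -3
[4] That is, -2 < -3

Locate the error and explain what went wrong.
Step 2: Multiply both sides by -1: -2 < -3

Step 2 multiplies both sides by -1 but fails to reverse the inequality sign. When multiplying (or dividing) an inequality by a negative number, the direction must be reversed. Since 2 < 3, we should get -2 > -3, i.e., -2 > -3.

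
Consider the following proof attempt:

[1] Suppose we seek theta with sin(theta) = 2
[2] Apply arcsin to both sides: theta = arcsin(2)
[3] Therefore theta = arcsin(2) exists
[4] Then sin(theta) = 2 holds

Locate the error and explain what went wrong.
Step 2: Apply arcsin to both sides: theta = arcsin(2)

Step 2 applies arcsin to 2. However, arcsin(x) is only defined for x in [-1, 1] because sin(theta) can only produce values in that range. Since |2| > 1, arcsin(2) is undefined. There is no angle whose sine equals 2.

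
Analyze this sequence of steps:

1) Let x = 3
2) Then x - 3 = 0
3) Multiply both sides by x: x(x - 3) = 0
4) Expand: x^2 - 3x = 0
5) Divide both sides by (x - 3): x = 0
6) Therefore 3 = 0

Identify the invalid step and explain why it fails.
Step 5: Divide both sides by (x - 3): x = 0

Step 5 divides both sides by (x - 3). However, since x = 3, we have (x - 3) = 0. Division by zero is undefined, making this step invalid.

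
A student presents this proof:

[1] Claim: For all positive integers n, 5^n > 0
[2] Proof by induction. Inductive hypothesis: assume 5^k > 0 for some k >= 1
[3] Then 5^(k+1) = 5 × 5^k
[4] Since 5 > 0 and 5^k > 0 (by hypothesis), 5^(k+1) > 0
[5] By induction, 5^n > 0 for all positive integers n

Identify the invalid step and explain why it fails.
Step 5: By induction, 5^n > 0 for all positive integers n

Step 5 concludes the proof by induction, but no base case was ever established. A valid induction proof requires: (1) a base case proving 5^1 > 0, and (2) an inductive step showing IF 5^k > 0 THEN 5^(k+1) > 0. Steps 2-4 correctly establish the inductive step, but without the base case the conclusion in step 5 does not follow.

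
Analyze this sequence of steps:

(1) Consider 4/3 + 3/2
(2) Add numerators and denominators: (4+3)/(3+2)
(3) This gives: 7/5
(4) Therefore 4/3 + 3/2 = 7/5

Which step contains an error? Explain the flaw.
Step 2: Add numerators and denominators: (4+3)/(3+2)

Step 2 incorrectly adds fractions by separately adding numerators and denominators. This is wrong. The correct method requires a common denominator: 4/3 + 3/2 = (4×2 + 3×3)/(3×2) = 17/6 = 17/6. The method used gives 7/5, which is different.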